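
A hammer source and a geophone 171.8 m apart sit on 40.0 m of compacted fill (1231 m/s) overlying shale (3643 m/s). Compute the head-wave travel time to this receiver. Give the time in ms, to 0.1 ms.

θ_c = arcsin(V₁/V₂) = arcsin(1231/3643) = 19.75°, cos θ_c = 0.9412.
Intercept time tᵢ = 2h cos θ_c / V₁ = 2·40.0·0.9412/1231 = 0.06117 s.
t = x/V₂ + tᵢ = 171.8/3643 + 0.06117 = 0.10832 s.

108.3 ms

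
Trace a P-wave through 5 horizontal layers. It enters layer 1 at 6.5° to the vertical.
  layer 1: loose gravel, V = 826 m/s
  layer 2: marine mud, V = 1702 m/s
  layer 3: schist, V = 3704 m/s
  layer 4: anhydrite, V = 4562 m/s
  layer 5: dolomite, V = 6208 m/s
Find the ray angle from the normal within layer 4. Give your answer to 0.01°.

38.70°

Ray parameter p = sin 6.5° / 826 = 1.3705e-04 s/m.
sin θ_4 = p·V_4 = 1.3705e-04 × 4562 = 0.6252.
θ_4 = 38.70° from the vertical.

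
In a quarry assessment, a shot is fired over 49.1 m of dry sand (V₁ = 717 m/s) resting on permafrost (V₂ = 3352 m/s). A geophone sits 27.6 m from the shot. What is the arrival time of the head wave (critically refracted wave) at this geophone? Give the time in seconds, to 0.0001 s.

0.1420 s

t = x/V₂ + 2h·√(V₂²−V₁²)/(V₁V₂).
√(V₂²−V₁²) = √(3352²−717²) = 3274.4 m/s; delay term = 2·49.1·3274.4/(717·3352) = 0.13379 s.
t = 27.6/3352 + 0.13379 = 0.14202 s.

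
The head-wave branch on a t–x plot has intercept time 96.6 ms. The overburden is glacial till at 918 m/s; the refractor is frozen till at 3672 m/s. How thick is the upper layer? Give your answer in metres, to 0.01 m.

45.79 m

θ_c = arcsin(918/3672) = 14.48°; cos θ_c = 0.9682.
tᵢ = 2h cos θ_c/V₁ ⇒ h = tᵢ·V₁/(2 cos θ_c) = 0.0966·918/(2·0.9682) = 45.79 m.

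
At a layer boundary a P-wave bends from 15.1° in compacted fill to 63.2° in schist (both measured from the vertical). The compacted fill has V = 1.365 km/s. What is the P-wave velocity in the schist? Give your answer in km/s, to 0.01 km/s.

4.68 km/s

Snell's law: sin 15.1°/V₁ = sin 63.2°/V₂.
V₂ = V₁·sin 63.2°/sin 15.1° = 1.365 × 3.4264 = 4.68 km/s.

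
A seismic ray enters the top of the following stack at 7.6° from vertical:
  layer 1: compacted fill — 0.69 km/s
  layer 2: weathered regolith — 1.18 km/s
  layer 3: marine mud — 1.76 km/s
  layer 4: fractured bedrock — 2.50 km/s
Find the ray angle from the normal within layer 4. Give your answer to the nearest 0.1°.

28.6°

Snell's law across each interface conserves sin θ / V, so sin θ_4 = V_4·sin θ₁/V₁.
sin θ_4 = 2.50 × sin 7.6° / 0.69 = 0.4792.
θ_4 = arcsin 0.4792 = 28.63°.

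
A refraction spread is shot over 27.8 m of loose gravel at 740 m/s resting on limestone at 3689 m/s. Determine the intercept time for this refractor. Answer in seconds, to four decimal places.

tᵢ = 2h·√(V₂²−V₁²)/(V₁V₂).
√(V₂²−V₁²) = √(3689²−740²) = 3614.0 m/s.
tᵢ = 2·27.8·3614.0/(740·3689) = 0.07361 s.

0.0736 s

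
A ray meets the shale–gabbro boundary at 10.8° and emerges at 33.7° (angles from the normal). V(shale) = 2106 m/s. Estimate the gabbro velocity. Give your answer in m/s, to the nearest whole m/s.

Snell's law: sin 10.8°/V₁ = sin 33.7°/V₂.
V₂ = V₁·sin 33.7°/sin 10.8° = 2106 × 2.9610 = 6235.96 m/s.

6236 m/s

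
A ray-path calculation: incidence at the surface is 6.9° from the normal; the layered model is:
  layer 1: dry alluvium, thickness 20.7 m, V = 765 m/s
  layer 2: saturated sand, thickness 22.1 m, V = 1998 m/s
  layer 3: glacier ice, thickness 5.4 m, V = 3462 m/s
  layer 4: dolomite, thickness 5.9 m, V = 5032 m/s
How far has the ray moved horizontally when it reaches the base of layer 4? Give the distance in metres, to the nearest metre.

21 m

Apply Snell's law at each interface; in layer i the horizontal offset is hᵢ·tan θᵢ.
Layer 1: θ = 6.90°; offset = 20.7·tan 6.90° = 2.505 m.
Layer 2: sin θ = 1998·sin 6.9°/765 = 0.3138, θ = 18.29°; offset = 22.1·tan 18.29° = 7.303 m.
Layer 3: sin θ = 3462·sin 6.9°/765 = 0.5437, θ = 32.93°; offset = 5.4·tan 32.93° = 3.498 m.
Layer 4: sin θ = 5032·sin 6.9°/765 = 0.7902, θ = 52.21°; offset = 5.9·tan 52.21° = 7.608 m.
Summing the layer offsets gives 20.914 m.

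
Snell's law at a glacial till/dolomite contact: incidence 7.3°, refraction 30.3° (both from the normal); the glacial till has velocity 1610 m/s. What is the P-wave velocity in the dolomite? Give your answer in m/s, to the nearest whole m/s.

Snell's law: sin 7.3°/V₁ = sin 30.3°/V₂.
V₂ = V₁·sin 30.3°/sin 7.3° = 1610 × 3.9706 = 6392.73 m/s.

6393 m/s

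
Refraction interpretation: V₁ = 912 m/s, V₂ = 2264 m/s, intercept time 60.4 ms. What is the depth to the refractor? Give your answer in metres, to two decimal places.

30.09 m

θ_c = arcsin(912/2264) = 23.76°; cos θ_c = 0.9153.
tᵢ = 2h cos θ_c/V₁ ⇒ h = tᵢ·V₁/(2 cos θ_c) = 0.0604·912/(2·0.9153) = 30.09 m.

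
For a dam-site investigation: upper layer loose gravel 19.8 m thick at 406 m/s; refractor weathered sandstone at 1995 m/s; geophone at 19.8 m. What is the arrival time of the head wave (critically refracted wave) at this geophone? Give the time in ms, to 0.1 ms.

105.4 ms

θ_c = arcsin(V₁/V₂) = arcsin(406/1995) = 11.74°, cos θ_c = 0.9791.
Intercept time tᵢ = 2h cos θ_c / V₁ = 2·19.8·0.9791/406 = 0.09550 s.
t = x/V₂ + tᵢ = 19.8/1995 + 0.09550 = 0.10542 s.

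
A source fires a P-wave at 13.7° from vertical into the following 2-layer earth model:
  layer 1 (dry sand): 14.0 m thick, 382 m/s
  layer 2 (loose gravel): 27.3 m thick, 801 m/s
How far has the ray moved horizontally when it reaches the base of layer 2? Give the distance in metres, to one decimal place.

19.0 m

p = sin θ₁/V₁ = sin 13.7°/382 = 6.2000e-04 s/m is conserved through the stack.
Layer 1: θ = 13.70°; offset = 14.0·tan 13.70° = 3.413 m.
Layer 2: sin θ = p·801 = 0.4966 → θ = 29.78°; offset = 27.3·tan 29.78° = 15.620 m.
Total horizontal offset = 19.033 m.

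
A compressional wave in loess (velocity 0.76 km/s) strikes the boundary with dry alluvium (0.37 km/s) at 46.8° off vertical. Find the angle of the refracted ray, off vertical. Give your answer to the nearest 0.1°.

Snell's law: sin θ₂ = (V₂/V₁)·sin θ₁ = (0.37/0.76)·sin 46.8° = 0.3549.
θ₂ = arcsin 0.3549 = 20.79° from the normal.

20.8°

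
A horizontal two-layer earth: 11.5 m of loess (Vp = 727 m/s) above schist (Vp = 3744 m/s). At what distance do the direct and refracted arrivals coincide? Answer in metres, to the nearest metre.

θ_c = arcsin(727/3744) = 11.20°, so cos θ_c = 0.9810 and tᵢ = 2h cos θ_c/V₁ = 0.0310 s.
At crossover x/V₁ = x/V₂ + tᵢ ⇒ x = tᵢ/(1/V₁ − 1/V₂) = 0.03103/(1.3755e-03 − 2.6709e-04) = 28.00 m.

28 m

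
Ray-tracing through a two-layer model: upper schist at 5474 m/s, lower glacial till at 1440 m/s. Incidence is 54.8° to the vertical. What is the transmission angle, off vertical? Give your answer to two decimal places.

sin θ₁/V₁ = sin θ₂/V₂ ⇒ sin θ₂ = 1440·sin 54.8°/5474 = 1440·0.8171/5474 = 0.2150.
θ₂ = sin⁻¹(0.2150) = 12.41° (from vertical).

12.41°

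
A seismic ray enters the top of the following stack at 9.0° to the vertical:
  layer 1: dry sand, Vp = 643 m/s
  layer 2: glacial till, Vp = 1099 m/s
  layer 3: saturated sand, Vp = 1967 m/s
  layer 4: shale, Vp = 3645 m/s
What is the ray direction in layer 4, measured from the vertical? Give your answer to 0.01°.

Snell's law across each interface conserves sin θ / V, so sin θ_4 = V_4·sin θ₁/V₁.
sin θ_4 = 3645 × sin 9.0° / 643 = 0.8868.
θ_4 = arcsin 0.8868 = 62.47°.

62.47°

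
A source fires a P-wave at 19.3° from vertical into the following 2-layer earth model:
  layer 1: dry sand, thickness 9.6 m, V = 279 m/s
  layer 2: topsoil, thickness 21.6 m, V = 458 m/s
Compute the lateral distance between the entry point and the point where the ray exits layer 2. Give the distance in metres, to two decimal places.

17.31 m

p = sin θ₁/V₁ = sin 19.3°/279 = 1.1846e-03 s/m is conserved through the stack.
Layer 1: θ = 19.30°; offset = 9.6·tan 19.30° = 3.3619 m.
Layer 2: sin θ = p·458 = 0.5426 → θ = 32.86°; offset = 21.6·tan 32.86° = 13.9514 m.
Σ offsets = 17.3133 m.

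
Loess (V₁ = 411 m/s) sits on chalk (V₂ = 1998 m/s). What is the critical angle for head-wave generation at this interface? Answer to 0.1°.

At critical incidence the refracted ray runs along the interface (θ₂ = 90°), so sin θ_c = V₁/V₂.
θ_c = arcsin(411/1998) = arcsin 0.2057 = 11.87°.

11.9°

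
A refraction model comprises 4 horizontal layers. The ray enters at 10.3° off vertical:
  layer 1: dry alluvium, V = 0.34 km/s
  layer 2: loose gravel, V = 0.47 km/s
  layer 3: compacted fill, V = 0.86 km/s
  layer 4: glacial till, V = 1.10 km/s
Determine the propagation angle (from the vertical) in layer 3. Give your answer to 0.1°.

Ray parameter p = sin 10.3° / 0.34 = 5.2589e-01 s/km.
sin θ_3 = p·V_3 = 5.2589e-01 × 0.86 = 0.4523.
θ_3 = arcsin 0.4523 = 26.89°.

26.9°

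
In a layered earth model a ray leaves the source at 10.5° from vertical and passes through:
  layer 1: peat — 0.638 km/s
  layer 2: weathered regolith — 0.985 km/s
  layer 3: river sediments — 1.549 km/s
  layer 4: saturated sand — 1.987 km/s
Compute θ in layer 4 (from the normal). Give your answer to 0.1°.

34.6°

Snell's law across each interface conserves sin θ / V, so sin θ_4 = V_4·sin θ₁/V₁.
sin θ_4 = 1.987 × sin 10.5° / 0.638 = 0.5676.
θ_4 = 34.58° from the vertical.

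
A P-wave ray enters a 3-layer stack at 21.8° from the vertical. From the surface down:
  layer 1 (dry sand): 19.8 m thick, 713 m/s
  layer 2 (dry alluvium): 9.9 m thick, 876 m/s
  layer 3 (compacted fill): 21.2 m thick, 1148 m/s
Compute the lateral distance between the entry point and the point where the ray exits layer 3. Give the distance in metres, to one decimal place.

p = sin θ₁/V₁ = sin 21.8°/713 = 5.2085e-04 s/m is conserved through the stack.
Layer 1: θ = 21.80°; offset = 19.8·tan 21.80° = 7.919 m.
Layer 2: sin θ = p·876 = 0.4563 → θ = 27.15°; offset = 9.9·tan 27.15° = 5.076 m.
Layer 3: sin θ = p·1148 = 0.5979 → θ = 36.72°; offset = 21.2·tan 36.72° = 15.815 m.
Summing the layer offsets gives 28.811 m.

28.8 m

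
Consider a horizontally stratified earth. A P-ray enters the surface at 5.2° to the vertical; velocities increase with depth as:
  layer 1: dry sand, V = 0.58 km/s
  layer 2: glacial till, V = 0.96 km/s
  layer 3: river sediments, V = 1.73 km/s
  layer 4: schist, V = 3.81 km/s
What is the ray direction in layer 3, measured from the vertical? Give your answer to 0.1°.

15.7°

Snell's law across each interface conserves sin θ / V, so sin θ_3 = V_3·sin θ₁/V₁.
sin θ_3 = 1.73 × sin 5.2° / 0.58 = 0.2703.
θ_3 = 15.68° from the vertical.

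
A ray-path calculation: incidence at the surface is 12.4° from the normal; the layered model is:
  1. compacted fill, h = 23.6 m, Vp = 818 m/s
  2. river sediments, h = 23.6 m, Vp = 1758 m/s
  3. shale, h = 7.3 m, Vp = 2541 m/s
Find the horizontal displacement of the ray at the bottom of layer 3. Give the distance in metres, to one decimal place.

24.0 m

p = sin θ₁/V₁ = sin 12.4°/818 = 2.6251e-04 s/m is conserved through the stack.
Layer 1: θ = 12.40°; offset = 23.6·tan 12.40° = 5.189 m.
Layer 2: sin θ = p·1758 = 0.4615 → θ = 27.48°; offset = 23.6·tan 27.48° = 12.277 m.
Layer 3: sin θ = p·2541 = 0.6670 → θ = 41.84°; offset = 7.3·tan 41.84° = 6.536 m.
Summing the layer offsets gives 24.002 m.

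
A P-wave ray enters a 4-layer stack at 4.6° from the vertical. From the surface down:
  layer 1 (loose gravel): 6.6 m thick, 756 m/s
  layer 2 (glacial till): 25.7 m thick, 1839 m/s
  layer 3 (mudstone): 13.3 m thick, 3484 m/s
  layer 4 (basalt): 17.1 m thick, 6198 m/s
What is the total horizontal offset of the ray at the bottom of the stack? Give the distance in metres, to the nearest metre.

Apply Snell's law at each interface; in layer i the horizontal offset is hᵢ·tan θᵢ.
Layer 1: θ = 4.60°; offset = 6.6·tan 4.60° = 0.531 m.
Layer 2: sin θ = 1839·sin 4.6°/756 = 0.1951, θ = 11.25°; offset = 25.7·tan 11.25° = 5.112 m.
Layer 3: sin θ = 3484·sin 4.6°/756 = 0.3696, θ = 21.69°; offset = 13.3·tan 21.69° = 5.290 m.
Layer 4: sin θ = 6198·sin 4.6°/756 = 0.6575, θ = 41.11°; offset = 17.1·tan 41.11° = 14.922 m.
Total horizontal offset = 25.856 m.

26 m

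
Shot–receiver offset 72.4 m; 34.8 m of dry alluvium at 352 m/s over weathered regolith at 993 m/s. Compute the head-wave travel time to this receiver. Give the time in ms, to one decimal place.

257.8 ms

t = x/V₂ + 2h·√(V₂²−V₁²)/(V₁V₂).
√(V₂²−V₁²) = √(993²−352²) = 928.5 m/s; delay term = 2·34.8·928.5/(352·993) = 0.18489 s.
t = 72.4/993 + 0.18489 = 0.25780 s.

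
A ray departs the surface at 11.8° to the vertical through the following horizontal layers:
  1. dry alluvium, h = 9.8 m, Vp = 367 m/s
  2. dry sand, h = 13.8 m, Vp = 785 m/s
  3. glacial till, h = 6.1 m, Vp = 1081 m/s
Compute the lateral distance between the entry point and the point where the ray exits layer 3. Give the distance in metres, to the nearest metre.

Apply Snell's law at each interface; in layer i the horizontal offset is hᵢ·tan θᵢ.
Layer 1: θ = 11.80°; offset = 9.8·tan 11.80° = 2.047 m.
Layer 2: sin θ = 785·sin 11.8°/367 = 0.4374, θ = 25.94°; offset = 13.8·tan 25.94° = 6.712 m.
Layer 3: sin θ = 1081·sin 11.8°/367 = 0.6023, θ = 37.04°; offset = 6.1·tan 37.04° = 4.603 m.
Σ offsets = 13.363 m.

13 m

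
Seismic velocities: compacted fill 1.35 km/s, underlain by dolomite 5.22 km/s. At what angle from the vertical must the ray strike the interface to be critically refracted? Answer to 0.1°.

15.0°

Critical incidence: sin θ_c = V₁/V₂ = 1.35/5.22 = 0.2586.
θ_c = arcsin 0.2586 = 14.99°.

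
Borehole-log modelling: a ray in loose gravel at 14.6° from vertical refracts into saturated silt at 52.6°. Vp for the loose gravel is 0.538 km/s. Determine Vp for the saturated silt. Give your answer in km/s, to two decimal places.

Snell's law: sin 14.6°/V₁ = sin 52.6°/V₂.
V₂ = V₁·sin 52.6°/sin 14.6° = 0.538 × 3.1516 = 1.70 km/s.

1.70 km/s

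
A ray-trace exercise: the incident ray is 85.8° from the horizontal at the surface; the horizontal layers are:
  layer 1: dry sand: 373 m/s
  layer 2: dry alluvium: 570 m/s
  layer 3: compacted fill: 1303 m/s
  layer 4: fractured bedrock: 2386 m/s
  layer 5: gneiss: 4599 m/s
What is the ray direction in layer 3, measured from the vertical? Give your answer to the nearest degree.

From the normal: θ₁ = 90° − 85.8° = 4.2°.
Ray parameter p = sin 4.2° / 373 = 1.9635e-04 s/m.
sin θ_3 = p·V_3 = 1.9635e-04 × 1303 = 0.2558.
θ_3 = 14.82° from the vertical.

15°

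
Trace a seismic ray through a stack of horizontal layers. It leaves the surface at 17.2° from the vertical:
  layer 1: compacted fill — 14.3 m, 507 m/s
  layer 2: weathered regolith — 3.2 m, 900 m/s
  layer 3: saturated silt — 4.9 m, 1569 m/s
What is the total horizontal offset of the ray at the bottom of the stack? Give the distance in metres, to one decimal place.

Apply Snell's law at each interface; in layer i the horizontal offset is hᵢ·tan θᵢ.
Layer 1: θ = 17.20°; offset = 14.3·tan 17.20° = 4.427 m.
Layer 2: sin θ = 900·sin 17.2°/507 = 0.5249, θ = 31.66°; offset = 3.2·tan 31.66° = 1.974 m.
Layer 3: sin θ = 1569·sin 17.2°/507 = 0.9151, θ = 66.22°; offset = 4.9·tan 66.22° = 11.122 m.
Summing the layer offsets gives 17.522 m.

17.5 m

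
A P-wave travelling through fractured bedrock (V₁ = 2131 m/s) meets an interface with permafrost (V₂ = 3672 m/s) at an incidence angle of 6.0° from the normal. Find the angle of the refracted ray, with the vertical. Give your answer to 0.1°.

Snell's law: sin θ₂ = (V₂/V₁)·sin θ₁ = (3672/2131)·sin 6.0° = 0.1801.
θ₂ = arcsin 0.1801 = 10.38° from the normal.

10.4°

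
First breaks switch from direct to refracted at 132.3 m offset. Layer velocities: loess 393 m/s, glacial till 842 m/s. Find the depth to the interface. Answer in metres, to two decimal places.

39.89 m

x_cross = 2h·√((V₂+V₁)/(V₂−V₁)) → h = x_cross / (2·√((V₂+V₁)/(V₂−V₁))).
√((V₂+V₁)/(V₂−V₁)) = √((842+393)/(842−393)) = 1.6585.
h = 132.3 / (2·1.6585) = 39.89 m.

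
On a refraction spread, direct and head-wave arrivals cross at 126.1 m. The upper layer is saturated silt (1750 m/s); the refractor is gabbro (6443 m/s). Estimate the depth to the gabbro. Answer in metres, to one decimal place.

x_cross = 2h·√((V₂+V₁)/(V₂−V₁)) → h = x_cross / (2·√((V₂+V₁)/(V₂−V₁))).
√((V₂+V₁)/(V₂−V₁)) = √((6443+1750)/(6443−1750)) = 1.3213.
h = 126.1 / (2·1.3213) = 47.72 m.

47.7 m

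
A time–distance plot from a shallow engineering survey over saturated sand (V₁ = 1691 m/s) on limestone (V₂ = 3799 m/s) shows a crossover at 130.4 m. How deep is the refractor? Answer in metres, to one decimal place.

h = (x_cross/2)·√((V₂−V₁)/(V₂+V₁)).
(V₂−V₁)/(V₂+V₁) = (3799−1691)/(3799+1691) = 0.3840; √ = 0.6197.
h = (130.4/2)·0.6197 = 40.40 m.

40.4 m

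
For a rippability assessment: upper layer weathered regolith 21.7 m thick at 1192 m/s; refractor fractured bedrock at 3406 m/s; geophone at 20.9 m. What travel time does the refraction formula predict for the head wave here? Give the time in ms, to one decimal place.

θ_c = arcsin(V₁/V₂) = arcsin(1192/3406) = 20.49°, cos θ_c = 0.9368.
Intercept time tᵢ = 2h cos θ_c / V₁ = 2·21.7·0.9368/1192 = 0.03411 s.
t = x/V₂ + tᵢ = 20.9/3406 + 0.03411 = 0.04024 s.

40.2 ms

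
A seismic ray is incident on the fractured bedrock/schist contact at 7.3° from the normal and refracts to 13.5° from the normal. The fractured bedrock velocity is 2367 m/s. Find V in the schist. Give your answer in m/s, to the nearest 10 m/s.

4350 m/s

sin 7.3° = 0.1271; sin 13.5° = 0.2334.
V₂ = V₁·(sin θ₂/sin θ₁) = 2367·(0.2334/0.1271) = 4348.69 m/s.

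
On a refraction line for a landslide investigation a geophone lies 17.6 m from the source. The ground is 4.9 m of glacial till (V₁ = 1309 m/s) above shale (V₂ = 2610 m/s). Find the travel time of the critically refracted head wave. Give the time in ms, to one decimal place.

13.2 ms

θ_c = arcsin(V₁/V₂) = arcsin(1309/2610) = 30.10°, cos θ_c = 0.8651.
Intercept time tᵢ = 2h cos θ_c / V₁ = 2·4.9·0.8651/1309 = 0.00648 s.
t = x/V₂ + tᵢ = 17.6/2610 + 0.00648 = 0.01322 s.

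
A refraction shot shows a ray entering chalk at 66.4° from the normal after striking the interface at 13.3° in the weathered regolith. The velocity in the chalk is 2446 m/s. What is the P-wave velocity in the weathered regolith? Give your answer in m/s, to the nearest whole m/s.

614 m/s

Snell's law: sin 13.3°/V₁ = sin 66.4°/V₂.
V₁ = V₂·sin 13.3°/sin 66.4° = 2446 × 0.2510 = 614.06 m/s.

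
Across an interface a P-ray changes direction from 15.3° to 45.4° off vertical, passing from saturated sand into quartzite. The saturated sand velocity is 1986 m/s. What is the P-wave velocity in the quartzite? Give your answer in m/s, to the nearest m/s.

sin 15.3° = 0.2639; sin 45.4° = 0.7120.
V₂ = V₁·(sin θ₂/sin θ₁) = 1986·(0.7120/0.2639) = 5358.95 m/s.

5359 m/s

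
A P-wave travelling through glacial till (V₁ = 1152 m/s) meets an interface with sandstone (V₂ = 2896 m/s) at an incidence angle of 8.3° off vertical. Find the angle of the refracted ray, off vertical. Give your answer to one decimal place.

Snell's law: sin θ₂ = (V₂/V₁)·sin θ₁ = (2896/1152)·sin 8.3° = 0.3629.
θ₂ = arcsin 0.3629 = 21.28° from the normal.

21.3°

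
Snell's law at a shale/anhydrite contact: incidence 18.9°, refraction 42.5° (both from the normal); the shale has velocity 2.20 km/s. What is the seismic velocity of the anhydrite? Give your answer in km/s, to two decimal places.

Snell's law: sin 18.9°/V₁ = sin 42.5°/V₂.
V₂ = V₁·sin 42.5°/sin 18.9° = 2.20 × 2.0857 = 4.59 km/s.

4.59 km/s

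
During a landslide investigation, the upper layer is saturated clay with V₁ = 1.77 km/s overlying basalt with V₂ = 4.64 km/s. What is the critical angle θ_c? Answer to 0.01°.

Critical incidence: sin θ_c = V₁/V₂ = 1.77/4.64 = 0.3815.
θ_c = arcsin 0.3815 = 22.42°.

22.42°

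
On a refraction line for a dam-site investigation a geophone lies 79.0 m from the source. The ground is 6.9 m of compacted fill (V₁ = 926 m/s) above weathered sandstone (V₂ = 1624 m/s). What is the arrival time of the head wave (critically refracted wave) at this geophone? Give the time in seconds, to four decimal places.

0.0609 s

θ_c = arcsin(V₁/V₂) = arcsin(926/1624) = 34.76°, cos θ_c = 0.8215.
Intercept time tᵢ = 2h cos θ_c / V₁ = 2·6.9·0.8215/926 = 0.01224 s.
t = x/V₂ + tᵢ = 79.0/1624 + 0.01224 = 0.06089 s.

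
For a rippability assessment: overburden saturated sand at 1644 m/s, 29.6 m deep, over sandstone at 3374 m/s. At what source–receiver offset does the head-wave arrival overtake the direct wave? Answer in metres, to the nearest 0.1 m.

100.8 m

x_cross = 2h·√((V₂+V₁)/(V₂−V₁)).
(V₂+V₁)/(V₂−V₁) = (3374+1644)/(3374−1644) = 2.9006; √ = 1.7031.
x_cross = 2·29.6·1.7031 = 100.82 m.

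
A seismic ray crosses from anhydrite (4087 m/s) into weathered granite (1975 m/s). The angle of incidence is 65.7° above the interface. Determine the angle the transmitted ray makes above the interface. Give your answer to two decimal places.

78.53°

Angle from the normal: 90° − 65.7° = 24.3°.
Snell's law: sin θ₂ = (V₂/V₁)·sin θ₁ = (1975/4087)·sin 24.3° = 0.1989.
θ₂ = sin⁻¹(0.1989) = 11.47° (from vertical).
From the interface: 90° − 11.47° = 78.53°.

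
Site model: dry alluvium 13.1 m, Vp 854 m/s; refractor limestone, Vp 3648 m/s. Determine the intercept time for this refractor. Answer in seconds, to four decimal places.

tᵢ = 2h·√(V₂²−V₁²)/(V₁V₂).
√(V₂²−V₁²) = √(3648²−854²) = 3546.6 m/s.
tᵢ = 2·13.1·3546.6/(854·3648) = 0.02983 s.

0.0298 s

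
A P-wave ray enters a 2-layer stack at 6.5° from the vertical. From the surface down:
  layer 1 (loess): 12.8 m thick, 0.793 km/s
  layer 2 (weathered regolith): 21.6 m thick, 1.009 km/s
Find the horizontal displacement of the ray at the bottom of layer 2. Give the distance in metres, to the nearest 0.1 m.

4.6 m

Ray parameter p = sin 6.5° / 0.793 km/s = 1.4275e-01 s/km.
Layer 1: θ = 6.50°; offset = 12.8·tan 6.50° = 1.458 m.
Layer 2: sin θ = p·1.009 = 0.1440 → θ = 8.28°; offset = 21.6·tan 8.28° = 3.144 m.
Σ offsets = 4.602 m.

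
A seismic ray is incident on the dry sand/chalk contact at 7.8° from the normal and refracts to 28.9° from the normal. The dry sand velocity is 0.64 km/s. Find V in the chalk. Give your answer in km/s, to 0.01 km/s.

sin 7.8° = 0.1357; sin 28.9° = 0.4833.
V₂ = V₁·(sin θ₂/sin θ₁) = 0.64·(0.4833/0.1357) = 2.28 km/s.

2.28 km/s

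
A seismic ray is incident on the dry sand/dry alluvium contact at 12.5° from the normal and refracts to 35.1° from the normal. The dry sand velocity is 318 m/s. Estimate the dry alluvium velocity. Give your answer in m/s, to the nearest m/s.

Snell's law: sin 12.5°/V₁ = sin 35.1°/V₂.
V₂ = V₁·sin 35.1°/sin 12.5° = 318 × 2.6567 = 844.82 m/s.

845 m/s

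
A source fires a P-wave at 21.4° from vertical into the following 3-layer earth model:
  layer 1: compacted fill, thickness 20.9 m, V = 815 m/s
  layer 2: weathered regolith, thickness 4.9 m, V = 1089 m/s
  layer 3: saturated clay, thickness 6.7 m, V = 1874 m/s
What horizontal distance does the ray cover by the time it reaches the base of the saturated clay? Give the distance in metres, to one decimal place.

Apply Snell's law at each interface; in layer i the horizontal offset is hᵢ·tan θᵢ.
Layer 1: θ = 21.40°; offset = 20.9·tan 21.40° = 8.191 m.
Layer 2: sin θ = 1089·sin 21.4°/815 = 0.4875, θ = 29.18°; offset = 4.9·tan 29.18° = 2.736 m.
Layer 3: sin θ = 1874·sin 21.4°/815 = 0.8390, θ = 57.03°; offset = 6.7·tan 57.03° = 10.330 m.
Σ offsets = 21.257 m.

21.3 m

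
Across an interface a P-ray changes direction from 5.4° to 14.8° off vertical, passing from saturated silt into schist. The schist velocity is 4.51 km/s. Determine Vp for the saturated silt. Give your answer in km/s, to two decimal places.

Snell's law: sin 5.4°/V₁ = sin 14.8°/V₂.
V₁ = V₂·sin 5.4°/sin 14.8° = 4.51 × 0.3684 = 1.66 km/s.

1.66 km/s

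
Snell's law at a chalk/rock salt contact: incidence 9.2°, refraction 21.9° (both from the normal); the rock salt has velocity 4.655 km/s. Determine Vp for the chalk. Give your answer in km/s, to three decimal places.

1.995 km/s

Snell's law: sin 9.2°/V₁ = sin 21.9°/V₂.
V₁ = V₂·sin 9.2°/sin 21.9° = 4.655 × 0.4286 = 1.995 km/s.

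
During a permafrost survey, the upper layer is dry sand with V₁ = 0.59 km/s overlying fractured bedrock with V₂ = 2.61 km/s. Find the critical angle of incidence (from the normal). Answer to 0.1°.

13.1°

Critical incidence: sin θ_c = V₁/V₂ = 0.59/2.61 = 0.2261.
θ_c = arcsin 0.2261 = 13.06°.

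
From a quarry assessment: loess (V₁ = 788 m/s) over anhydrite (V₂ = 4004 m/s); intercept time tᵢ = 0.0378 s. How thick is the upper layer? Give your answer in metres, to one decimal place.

θ_c = arcsin(788/4004) = 11.35°; cos θ_c = 0.9804.
tᵢ = 2h cos θ_c/V₁ ⇒ h = tᵢ·V₁/(2 cos θ_c) = 0.0378·788/(2·0.9804) = 15.19 m.

15.2 m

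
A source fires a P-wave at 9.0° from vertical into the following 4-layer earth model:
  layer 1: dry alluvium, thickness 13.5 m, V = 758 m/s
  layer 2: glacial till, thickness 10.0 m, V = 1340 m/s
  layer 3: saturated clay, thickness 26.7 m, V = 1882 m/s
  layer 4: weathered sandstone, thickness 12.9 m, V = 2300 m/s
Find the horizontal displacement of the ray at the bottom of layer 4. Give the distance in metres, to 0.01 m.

23.23 m

Ray parameter p = sin 9.0° / 758 m/s = 2.0638e-04 s/m.
Layer 1: θ = 9.00°; offset = 13.5·tan 9.00° = 2.1382 m.
Layer 2: sin θ = p·1340 = 0.2765 → θ = 16.05°; offset = 10.0·tan 16.05° = 2.8777 m.
Layer 3: sin θ = p·1882 = 0.3884 → θ = 22.86°; offset = 26.7·tan 22.86° = 11.2539 m.
Layer 4: sin θ = p·2300 = 0.4747 → θ = 28.34°; offset = 12.9·tan 28.34° = 6.9569 m.
Σ offsets = 23.2267 m.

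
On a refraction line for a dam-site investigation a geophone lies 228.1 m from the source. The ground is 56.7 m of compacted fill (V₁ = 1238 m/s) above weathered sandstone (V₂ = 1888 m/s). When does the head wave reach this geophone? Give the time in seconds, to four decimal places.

θ_c = arcsin(V₁/V₂) = arcsin(1238/1888) = 40.97°, cos θ_c = 0.7550.
Intercept time tᵢ = 2h cos θ_c / V₁ = 2·56.7·0.7550/1238 = 0.06916 s.
t = x/V₂ + tᵢ = 228.1/1888 + 0.06916 = 0.18997 s.

0.1900 s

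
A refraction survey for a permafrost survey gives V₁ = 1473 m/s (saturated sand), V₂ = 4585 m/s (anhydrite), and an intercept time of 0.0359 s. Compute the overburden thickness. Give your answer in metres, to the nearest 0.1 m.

h = tᵢ·V₁·V₂ / (2·√(V₂²−V₁²)).
√(V₂²−V₁²) = √(4585² − 1473²) = 4341.9 m/s.
h = 0.0359 s × 1473 × 4585 / (2 × 4341.9) = 27.92 m.

27.9 m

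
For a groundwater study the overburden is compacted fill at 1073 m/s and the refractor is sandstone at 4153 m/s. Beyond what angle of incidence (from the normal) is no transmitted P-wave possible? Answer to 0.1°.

At critical incidence the refracted ray runs along the interface (θ₂ = 90°), so sin θ_c = V₁/V₂.
θ_c = arcsin(1073/4153) = arcsin 0.2584 = 14.97°.

15.0°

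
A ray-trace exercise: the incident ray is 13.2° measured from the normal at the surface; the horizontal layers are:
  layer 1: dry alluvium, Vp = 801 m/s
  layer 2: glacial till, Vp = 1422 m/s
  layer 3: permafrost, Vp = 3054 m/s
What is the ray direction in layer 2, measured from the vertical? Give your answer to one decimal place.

23.9°

Ray parameter p = sin 13.2° / 801 = 2.8508e-04 s/m.
sin θ_2 = p·V_2 = 2.8508e-04 × 1422 = 0.4054.
θ_2 = arcsin 0.4054 = 23.92°.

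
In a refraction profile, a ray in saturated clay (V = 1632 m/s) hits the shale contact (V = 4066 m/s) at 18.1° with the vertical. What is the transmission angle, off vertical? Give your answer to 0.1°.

50.7°

sin θ₁/V₁ = sin θ₂/V₂ ⇒ sin θ₂ = 4066·sin 18.1°/1632 = 4066·0.3107/1632 = 0.7740.
θ₂ = arcsin 0.7740 = 50.72° from the normal.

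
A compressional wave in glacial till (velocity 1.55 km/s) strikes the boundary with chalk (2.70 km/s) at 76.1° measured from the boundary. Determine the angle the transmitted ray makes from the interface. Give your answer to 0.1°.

Convert to the normal: θ₁ = 90° − 76.1° = 13.9°.
Snell's law: sin θ₂ = (V₂/V₁)·sin θ₁ = (2.70/1.55)·sin 13.9° = 0.4185.
θ₂ = sin⁻¹(0.4185) = 24.74° (from vertical).
From the interface: 90° − 24.74° = 65.26°.

65.3°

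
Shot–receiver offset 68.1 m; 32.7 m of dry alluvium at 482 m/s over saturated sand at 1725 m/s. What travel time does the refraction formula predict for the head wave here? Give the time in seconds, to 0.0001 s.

0.1698 s

t = x/V₂ + 2h·√(V₂²−V₁²)/(V₁V₂).
√(V₂²−V₁²) = √(1725²−482²) = 1656.3 m/s; delay term = 2·32.7·1656.3/(482·1725) = 0.13028 s.
t = 68.1/1725 + 0.13028 = 0.16976 s.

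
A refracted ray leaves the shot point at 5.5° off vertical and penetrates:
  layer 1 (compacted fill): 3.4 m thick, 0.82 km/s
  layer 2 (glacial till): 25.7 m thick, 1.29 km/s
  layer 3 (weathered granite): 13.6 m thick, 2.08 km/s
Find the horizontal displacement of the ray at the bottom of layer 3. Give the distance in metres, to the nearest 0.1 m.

Apply Snell's law at each interface; in layer i the horizontal offset is hᵢ·tan θᵢ.
Layer 1: θ = 5.50°; offset = 3.4·tan 5.50° = 0.327 m.
Layer 2: sin θ = 1.29·sin 5.5°/0.82 = 0.1508, θ = 8.67°; offset = 25.7·tan 8.67° = 3.920 m.
Layer 3: sin θ = 2.08·sin 5.5°/0.82 = 0.2431, θ = 14.07°; offset = 13.6·tan 14.07° = 3.409 m.
Σ offsets = 7.656 m.

7.7 m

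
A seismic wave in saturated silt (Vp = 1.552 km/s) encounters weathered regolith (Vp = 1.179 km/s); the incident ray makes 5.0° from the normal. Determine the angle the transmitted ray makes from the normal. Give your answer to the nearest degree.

4°

Snell's law: sin θ₂ = (V₂/V₁)·sin θ₁ = (1.179/1.552)·sin 5.0° = 0.0662.
θ₂ = sin⁻¹(0.0662) = 3.80° (from vertical).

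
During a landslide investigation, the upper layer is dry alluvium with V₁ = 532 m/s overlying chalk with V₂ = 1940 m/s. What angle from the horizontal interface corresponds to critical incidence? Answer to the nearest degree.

Critical incidence: sin θ_c = V₁/V₂ = 532/1940 = 0.2742.
θ_c = arcsin 0.2742 = 15.92°.
Measured from the interface: 90° − 15.92° = 74.08°.

74°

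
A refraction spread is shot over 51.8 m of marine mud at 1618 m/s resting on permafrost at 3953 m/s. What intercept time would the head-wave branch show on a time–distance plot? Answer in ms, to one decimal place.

θ_c = arcsin(V₁/V₂) = arcsin(1618/3953) = 24.16°; cos θ_c = 0.9124.
tᵢ = 2h·cos θ_c / V₁ = 2·51.8·0.9124 / 1618 = 0.05842 s.

58.4 ms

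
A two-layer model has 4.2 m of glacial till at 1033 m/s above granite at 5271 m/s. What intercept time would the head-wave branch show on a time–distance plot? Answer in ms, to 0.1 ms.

8.0 ms

θ_c = arcsin(V₁/V₂) = arcsin(1033/5271) = 11.30°; cos θ_c = 0.9806.
tᵢ = 2h·cos θ_c / V₁ = 2·4.2·0.9806 / 1033 = 0.00797 s.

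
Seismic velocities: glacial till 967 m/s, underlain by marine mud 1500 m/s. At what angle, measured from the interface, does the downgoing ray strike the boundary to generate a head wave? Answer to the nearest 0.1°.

Critical incidence: sin θ_c = V₁/V₂ = 967/1500 = 0.6447.
θ_c = arcsin 0.6447 = 40.14°.
Measured from the interface: 90° − 40.14° = 49.86°.

49.9°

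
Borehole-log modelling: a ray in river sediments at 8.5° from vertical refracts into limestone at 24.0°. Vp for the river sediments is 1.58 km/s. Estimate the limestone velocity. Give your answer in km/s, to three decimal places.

sin 8.5° = 0.1478; sin 24.0° = 0.4067.
V₂ = V₁·(sin θ₂/sin θ₁) = 1.58·(0.4067/0.1478) = 4.348 km/s.

4.348 km/s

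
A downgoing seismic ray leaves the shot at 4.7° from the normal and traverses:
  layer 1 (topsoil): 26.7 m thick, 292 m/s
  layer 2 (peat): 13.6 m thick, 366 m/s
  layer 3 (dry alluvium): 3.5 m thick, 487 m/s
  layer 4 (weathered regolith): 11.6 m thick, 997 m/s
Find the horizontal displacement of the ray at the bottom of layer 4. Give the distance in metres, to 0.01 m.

7.46 m

Ray parameter p = sin 4.7° / 292 m/s = 2.8061e-04 s/m.
Layer 1: θ = 4.70°; offset = 26.7·tan 4.70° = 2.1951 m.
Layer 2: sin θ = p·366 = 0.1027 → θ = 5.89°; offset = 13.6·tan 5.89° = 1.4042 m.
Layer 3: sin θ = p·487 = 0.1367 → θ = 7.85°; offset = 3.5·tan 7.85° = 0.4828 m.
Layer 4: sin θ = p·997 = 0.2798 → θ = 16.25°; offset = 11.6·tan 16.25° = 3.3803 m.
Σ offsets = 7.4625 m.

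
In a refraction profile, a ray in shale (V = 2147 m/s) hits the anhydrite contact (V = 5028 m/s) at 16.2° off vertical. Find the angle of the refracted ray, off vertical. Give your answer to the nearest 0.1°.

Snell's law: sin θ₂ = (V₂/V₁)·sin θ₁ = (5028/2147)·sin 16.2° = 0.6534.
θ₂ = arcsin 0.6534 = 40.80° from the normal.

40.8°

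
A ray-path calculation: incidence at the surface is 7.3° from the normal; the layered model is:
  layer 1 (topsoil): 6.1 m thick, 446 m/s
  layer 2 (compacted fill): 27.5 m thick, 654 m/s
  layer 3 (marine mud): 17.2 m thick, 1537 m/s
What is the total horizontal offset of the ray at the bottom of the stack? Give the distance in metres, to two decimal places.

Apply Snell's law at each interface; in layer i the horizontal offset is hᵢ·tan θᵢ.
Layer 1: θ = 7.30°; offset = 6.1·tan 7.30° = 0.7814 m.
Layer 2: sin θ = 654·sin 7.3°/446 = 0.1863, θ = 10.74°; offset = 27.5·tan 10.74° = 5.2152 m.
Layer 3: sin θ = 1537·sin 7.3°/446 = 0.4379, θ = 25.97°; offset = 17.2·tan 25.97° = 8.3776 m.
Σ offsets = 14.3742 m.

14.37 m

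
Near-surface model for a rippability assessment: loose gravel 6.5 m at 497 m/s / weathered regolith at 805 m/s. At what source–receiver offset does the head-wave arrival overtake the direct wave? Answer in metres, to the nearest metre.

θ_c = arcsin(497/805) = 38.13°, so cos θ_c = 0.7867 and tᵢ = 2h cos θ_c/V₁ = 0.0206 s.
At crossover x/V₁ = x/V₂ + tᵢ ⇒ x = tᵢ/(1/V₁ − 1/V₂) = 0.02058/(2.0121e-03 − 1.2422e-03) = 26.73 m.

27 m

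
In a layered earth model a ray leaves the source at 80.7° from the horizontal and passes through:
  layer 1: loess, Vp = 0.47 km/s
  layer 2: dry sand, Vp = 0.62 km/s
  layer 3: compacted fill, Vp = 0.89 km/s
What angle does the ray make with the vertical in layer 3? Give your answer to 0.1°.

From the normal: θ₁ = 90° − 80.7° = 9.3°.
Ray parameter p = sin 9.3° / 0.47 = 3.4384e-01 s/km.
sin θ_3 = p·V_3 = 3.4384e-01 × 0.89 = 0.3060.
θ_3 = arcsin 0.3060 = 17.82°.

17.8°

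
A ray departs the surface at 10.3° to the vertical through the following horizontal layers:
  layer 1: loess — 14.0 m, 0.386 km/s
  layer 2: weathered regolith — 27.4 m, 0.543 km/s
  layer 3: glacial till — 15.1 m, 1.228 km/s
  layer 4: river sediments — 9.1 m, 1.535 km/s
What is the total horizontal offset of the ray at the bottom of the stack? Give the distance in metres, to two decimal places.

p = sin θ₁/V₁ = sin 10.3°/0.386 = 4.6322e-01 s/km is conserved through the stack.
Layer 1: θ = 10.30°; offset = 14.0·tan 10.30° = 2.5442 m.
Layer 2: sin θ = p·0.543 = 0.2515 → θ = 14.57°; offset = 27.4·tan 14.57° = 7.1208 m.
Layer 3: sin θ = p·1.228 = 0.5688 → θ = 34.67°; offset = 15.1·tan 34.67° = 10.4436 m.
Layer 4: sin θ = p·1.535 = 0.7110 → θ = 45.32°; offset = 9.1·tan 45.32° = 9.2021 m.
Summing the layer offsets gives 29.3107 m.

29.31 m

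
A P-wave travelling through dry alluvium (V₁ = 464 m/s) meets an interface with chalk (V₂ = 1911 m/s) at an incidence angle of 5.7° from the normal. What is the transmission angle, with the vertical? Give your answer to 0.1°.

sin θ₁/V₁ = sin θ₂/V₂ ⇒ sin θ₂ = 1911·sin 5.7°/464 = 1911·0.0993/464 = 0.4091.
θ₂ = arcsin 0.4091 = 24.15° from the normal.

24.1°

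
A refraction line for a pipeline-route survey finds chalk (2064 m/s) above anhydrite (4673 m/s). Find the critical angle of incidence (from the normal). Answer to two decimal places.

At critical incidence the refracted ray runs along the interface (θ₂ = 90°), so sin θ_c = V₁/V₂.
θ_c = arcsin(2064/4673) = arcsin 0.4417 = 26.21°.

26.21°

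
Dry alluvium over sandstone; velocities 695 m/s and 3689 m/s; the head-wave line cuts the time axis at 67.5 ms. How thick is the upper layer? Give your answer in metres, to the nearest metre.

θ_c = arcsin(695/3689) = 10.86°; cos θ_c = 0.9821.
tᵢ = 2h cos θ_c/V₁ ⇒ h = tᵢ·V₁/(2 cos θ_c) = 0.0675·695/(2·0.9821) = 23.88 m.

24 m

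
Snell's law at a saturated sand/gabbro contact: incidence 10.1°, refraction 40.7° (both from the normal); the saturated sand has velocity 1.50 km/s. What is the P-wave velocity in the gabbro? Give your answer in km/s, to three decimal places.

5.578 km/s

sin 10.1° = 0.1754; sin 40.7° = 0.6521.
V₂ = V₁·(sin θ₂/sin θ₁) = 1.50·(0.6521/0.1754) = 5.578 km/s.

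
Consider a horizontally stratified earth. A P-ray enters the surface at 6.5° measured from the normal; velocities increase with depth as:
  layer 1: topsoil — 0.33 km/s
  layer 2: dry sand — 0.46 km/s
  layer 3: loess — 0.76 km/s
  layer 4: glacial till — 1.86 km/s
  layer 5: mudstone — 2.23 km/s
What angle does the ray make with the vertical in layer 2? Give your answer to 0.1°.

Ray parameter p = sin 6.5° / 0.33 = 3.4304e-01 s/km.
sin θ_2 = p·V_2 = 3.4304e-01 × 0.46 = 0.1578.
θ_2 = arcsin 0.1578 = 9.08°.

9.1°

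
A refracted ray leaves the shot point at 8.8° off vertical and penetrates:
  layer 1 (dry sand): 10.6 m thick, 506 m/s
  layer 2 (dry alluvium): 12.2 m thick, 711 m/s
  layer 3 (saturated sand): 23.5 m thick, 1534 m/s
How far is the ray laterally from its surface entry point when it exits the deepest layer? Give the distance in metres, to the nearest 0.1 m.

16.6 m

Ray parameter p = sin 8.8° / 506 m/s = 3.0234e-04 s/m.
Layer 1: θ = 8.80°; offset = 10.6·tan 8.80° = 1.641 m.
Layer 2: sin θ = p·711 = 0.2150 → θ = 12.41°; offset = 12.2·tan 12.41° = 2.685 m.
Layer 3: sin θ = p·1534 = 0.4638 → θ = 27.63°; offset = 23.5·tan 27.63° = 12.302 m.
Summing the layer offsets gives 16.629 m.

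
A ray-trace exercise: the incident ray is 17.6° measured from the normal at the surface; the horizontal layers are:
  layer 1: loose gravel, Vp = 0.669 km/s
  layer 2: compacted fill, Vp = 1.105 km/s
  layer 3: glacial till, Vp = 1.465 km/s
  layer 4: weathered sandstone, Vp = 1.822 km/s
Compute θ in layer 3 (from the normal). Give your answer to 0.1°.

41.5°

Ray parameter p = sin 17.6° / 0.669 = 4.5197e-01 s/km.
sin θ_3 = p·V_3 = 4.5197e-01 × 1.465 = 0.6621.
θ_3 = 41.46° from the vertical.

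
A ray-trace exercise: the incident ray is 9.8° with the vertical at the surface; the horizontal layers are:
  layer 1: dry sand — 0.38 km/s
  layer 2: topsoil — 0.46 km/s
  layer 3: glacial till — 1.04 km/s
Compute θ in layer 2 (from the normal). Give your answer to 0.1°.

11.9°

Snell's law across each interface conserves sin θ / V, so sin θ_2 = V_2·sin θ₁/V₁.
sin θ_2 = 0.46 × sin 9.8° / 0.38 = 0.2060.
θ_2 = arcsin 0.2060 = 11.89°.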